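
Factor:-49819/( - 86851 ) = 7^1*11^1*647^1*86851^(-1 )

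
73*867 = 63291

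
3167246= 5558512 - 2391266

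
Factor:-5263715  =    -  5^1*1052743^1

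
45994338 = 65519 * 702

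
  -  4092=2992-7084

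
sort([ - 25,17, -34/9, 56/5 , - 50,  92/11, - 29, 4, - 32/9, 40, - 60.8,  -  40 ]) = [ - 60.8, - 50, - 40,  -  29, - 25,-34/9, - 32/9, 4,92/11,56/5, 17, 40]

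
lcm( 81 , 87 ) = 2349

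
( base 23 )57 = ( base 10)122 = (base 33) 3n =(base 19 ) 68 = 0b1111010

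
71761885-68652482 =3109403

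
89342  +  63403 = 152745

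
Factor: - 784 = -2^4*7^2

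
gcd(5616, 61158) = 6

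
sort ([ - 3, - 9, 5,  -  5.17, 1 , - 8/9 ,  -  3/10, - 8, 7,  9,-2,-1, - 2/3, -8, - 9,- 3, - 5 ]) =[ -9, - 9, - 8 , - 8, - 5.17, -5, - 3,  -  3, - 2, - 1, - 8/9, - 2/3, - 3/10,1, 5,7,9]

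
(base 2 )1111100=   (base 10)124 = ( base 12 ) a4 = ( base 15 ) 84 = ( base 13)97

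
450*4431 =1993950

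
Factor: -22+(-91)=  - 113^1 = - 113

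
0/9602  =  0 =0.00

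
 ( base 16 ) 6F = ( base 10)111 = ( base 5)421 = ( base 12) 93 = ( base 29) 3O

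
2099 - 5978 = -3879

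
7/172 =7/172 =0.04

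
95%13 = 4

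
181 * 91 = 16471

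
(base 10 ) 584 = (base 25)N9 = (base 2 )1001001000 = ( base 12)408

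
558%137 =10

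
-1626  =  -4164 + 2538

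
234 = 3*78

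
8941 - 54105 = - 45164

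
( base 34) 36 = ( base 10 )108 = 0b1101100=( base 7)213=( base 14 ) 7a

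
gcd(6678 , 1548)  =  18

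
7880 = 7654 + 226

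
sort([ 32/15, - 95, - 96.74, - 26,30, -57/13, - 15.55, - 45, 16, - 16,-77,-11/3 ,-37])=[-96.74,-95, - 77,-45,-37, - 26,  -  16,-15.55,  -  57/13,  -  11/3,32/15, 16, 30]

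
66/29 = 2+8/29= 2.28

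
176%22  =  0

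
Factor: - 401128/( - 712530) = 76/135 = 2^2*3^( - 3)*5^( - 1 ) * 19^1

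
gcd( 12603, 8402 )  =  4201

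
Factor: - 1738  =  -2^1*11^1*79^1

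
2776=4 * 694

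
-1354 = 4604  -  5958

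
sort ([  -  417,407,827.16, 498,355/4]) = [ - 417,355/4,  407, 498, 827.16]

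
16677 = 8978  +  7699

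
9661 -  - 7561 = 17222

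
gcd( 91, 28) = 7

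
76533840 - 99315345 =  - 22781505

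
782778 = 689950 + 92828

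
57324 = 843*68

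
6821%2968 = 885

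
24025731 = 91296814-67271083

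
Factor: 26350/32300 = 2^( - 1) * 19^( - 1) *31^1=31/38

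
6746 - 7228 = -482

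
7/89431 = 7/89431 = 0.00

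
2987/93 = 32  +  11/93 =32.12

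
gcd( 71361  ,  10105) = 1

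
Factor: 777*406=315462 =2^1 * 3^1*7^2*29^1 * 37^1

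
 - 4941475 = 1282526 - 6224001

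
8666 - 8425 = 241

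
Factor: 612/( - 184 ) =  - 2^ ( - 1)*3^2*17^1*23^( - 1)  =  - 153/46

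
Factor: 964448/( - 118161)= - 2^5*3^ ( - 2) * 19^( - 1) *691^(-1)*30139^1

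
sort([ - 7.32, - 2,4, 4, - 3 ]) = [-7.32,- 3 , -2,4, 4]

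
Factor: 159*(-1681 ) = - 267279 =-  3^1*41^2*53^1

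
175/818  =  175/818 = 0.21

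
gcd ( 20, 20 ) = 20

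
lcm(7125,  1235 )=92625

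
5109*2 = 10218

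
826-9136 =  - 8310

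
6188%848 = 252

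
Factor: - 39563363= - 7^1*2053^1*2753^1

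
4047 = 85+3962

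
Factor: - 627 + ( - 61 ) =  - 688 = - 2^4 * 43^1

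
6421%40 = 21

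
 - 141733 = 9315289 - 9457022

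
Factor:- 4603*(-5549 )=25542047 = 31^1 * 179^1*4603^1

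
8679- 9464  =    -  785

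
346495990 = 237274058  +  109221932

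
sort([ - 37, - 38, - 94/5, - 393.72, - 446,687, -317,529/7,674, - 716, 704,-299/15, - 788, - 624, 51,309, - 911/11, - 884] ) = [ - 884, - 788, - 716,-624,-446, - 393.72, - 317,  -  911/11,-38,- 37, - 299/15,-94/5, 51, 529/7,  309, 674, 687,704 ] 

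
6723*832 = 5593536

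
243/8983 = 243/8983 = 0.03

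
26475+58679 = 85154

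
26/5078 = 13/2539 = 0.01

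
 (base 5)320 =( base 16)55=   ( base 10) 85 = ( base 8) 125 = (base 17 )50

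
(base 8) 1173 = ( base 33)j8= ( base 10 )635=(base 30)l5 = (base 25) 10a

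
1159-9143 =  - 7984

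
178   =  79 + 99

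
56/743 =56/743 =0.08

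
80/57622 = 40/28811 = 0.00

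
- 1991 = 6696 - 8687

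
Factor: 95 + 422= 517 = 11^1 * 47^1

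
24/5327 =24/5327=0.00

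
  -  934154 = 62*(- 15067)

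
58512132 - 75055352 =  - 16543220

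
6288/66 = 1048/11 = 95.27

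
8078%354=290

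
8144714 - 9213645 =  - 1068931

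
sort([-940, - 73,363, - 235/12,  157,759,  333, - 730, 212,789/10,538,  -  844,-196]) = [ - 940, - 844, - 730 , - 196 , - 73, - 235/12, 789/10,157, 212, 333, 363,538,759]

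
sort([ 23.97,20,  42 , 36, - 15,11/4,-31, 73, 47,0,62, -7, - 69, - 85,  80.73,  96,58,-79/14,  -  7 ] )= [-85,-69,- 31, - 15, - 7,  -  7,- 79/14, 0,11/4,20,23.97, 36, 42,47,58, 62,73,80.73,96] 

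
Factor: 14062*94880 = 1334202560 = 2^6*5^1  *  79^1 * 89^1 * 593^1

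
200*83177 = 16635400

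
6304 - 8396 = - 2092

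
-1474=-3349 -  - 1875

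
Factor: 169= 13^2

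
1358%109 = 50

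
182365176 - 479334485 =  - 296969309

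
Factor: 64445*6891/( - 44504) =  - 2^( - 3 )*3^1*5^1 * 2297^1*5563^( - 1)*12889^1 =- 444090495/44504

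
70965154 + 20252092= 91217246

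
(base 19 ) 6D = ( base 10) 127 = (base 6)331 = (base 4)1333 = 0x7F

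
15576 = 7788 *2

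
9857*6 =59142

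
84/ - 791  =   - 1 + 101/113 = -  0.11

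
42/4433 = 42/4433 = 0.01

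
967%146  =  91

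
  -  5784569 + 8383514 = 2598945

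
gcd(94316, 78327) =1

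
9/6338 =9/6338 = 0.00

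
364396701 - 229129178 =135267523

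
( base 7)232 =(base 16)79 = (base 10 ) 121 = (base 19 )67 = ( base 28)49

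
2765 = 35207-32442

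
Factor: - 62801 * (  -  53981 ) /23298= 2^( - 1)*3^( - 1 )*11^( - 1)*23^1*353^ (  -  1) *2347^1 *62801^1 = 3390060781/23298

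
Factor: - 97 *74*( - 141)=1012098=2^1*3^1*37^1 *47^1*97^1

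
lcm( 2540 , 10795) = 43180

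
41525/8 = 5190 + 5/8 = 5190.62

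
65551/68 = 963 + 67/68 = 963.99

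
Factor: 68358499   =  11^1 *37^1*53^1 * 3169^1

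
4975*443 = 2203925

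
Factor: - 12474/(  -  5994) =77/37=7^1*11^1 * 37^(  -  1) 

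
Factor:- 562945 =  - 5^1*112589^1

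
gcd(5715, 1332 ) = 9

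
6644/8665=6644/8665=0.77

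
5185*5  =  25925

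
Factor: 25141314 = 2^1*3^1*11^1 *380929^1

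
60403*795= 48020385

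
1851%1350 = 501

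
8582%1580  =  682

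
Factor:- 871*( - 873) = 760383 = 3^2* 13^1*67^1*97^1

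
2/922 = 1/461 = 0.00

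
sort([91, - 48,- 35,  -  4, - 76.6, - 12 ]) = [ - 76.6 , - 48, - 35, - 12 , - 4, 91 ] 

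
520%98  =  30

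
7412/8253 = 7412/8253 = 0.90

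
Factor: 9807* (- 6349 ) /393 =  -7^2*131^( - 1 )*467^1*907^1 = -  20754881/131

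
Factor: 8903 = 29^1*307^1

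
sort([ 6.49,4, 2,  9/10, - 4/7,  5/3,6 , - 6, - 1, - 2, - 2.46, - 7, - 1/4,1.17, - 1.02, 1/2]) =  [ - 7, - 6, - 2.46, - 2, - 1.02, - 1, - 4/7, - 1/4,1/2, 9/10, 1.17, 5/3, 2,4, 6,6.49]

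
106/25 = 4 + 6/25 = 4.24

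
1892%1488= 404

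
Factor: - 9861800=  - 2^3*5^2*13^1*3793^1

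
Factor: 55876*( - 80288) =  - 2^7*13^1*61^1*193^1*229^1 = - 4486172288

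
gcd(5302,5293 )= 1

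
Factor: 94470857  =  13^1 * 31^1*53^1*4423^1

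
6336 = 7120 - 784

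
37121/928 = 37121/928=40.00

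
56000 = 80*700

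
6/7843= 6/7843 = 0.00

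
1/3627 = 1/3627 =0.00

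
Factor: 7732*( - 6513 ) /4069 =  - 2^2*3^1*167^1 * 313^( - 1)*1933^1 = - 3873732/313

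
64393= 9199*7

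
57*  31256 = 1781592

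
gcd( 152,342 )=38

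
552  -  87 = 465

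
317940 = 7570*42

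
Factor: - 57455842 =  - 2^1*41^1*700681^1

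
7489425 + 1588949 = 9078374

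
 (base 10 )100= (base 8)144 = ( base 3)10201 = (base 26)3M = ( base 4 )1210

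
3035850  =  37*82050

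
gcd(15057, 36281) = 7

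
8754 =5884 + 2870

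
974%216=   110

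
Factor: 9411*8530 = 2^1*3^1*5^1 *853^1*3137^1 = 80275830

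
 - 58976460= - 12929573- 46046887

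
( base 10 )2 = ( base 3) 2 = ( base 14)2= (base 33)2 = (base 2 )10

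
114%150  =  114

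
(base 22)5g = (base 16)7E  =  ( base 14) 90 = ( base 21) 60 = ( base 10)126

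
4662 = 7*666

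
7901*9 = 71109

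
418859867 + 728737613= 1147597480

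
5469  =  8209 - 2740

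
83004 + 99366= 182370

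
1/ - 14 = - 1  +  13/14 = - 0.07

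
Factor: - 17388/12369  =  -828/589 = -2^2*3^2*19^( - 1) * 23^1*31^ (-1) 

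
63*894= 56322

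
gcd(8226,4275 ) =9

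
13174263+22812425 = 35986688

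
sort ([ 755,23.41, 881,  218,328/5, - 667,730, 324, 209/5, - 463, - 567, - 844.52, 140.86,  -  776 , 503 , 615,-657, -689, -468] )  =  [ - 844.52, - 776, - 689, - 667,  -  657, - 567, - 468, - 463,  23.41, 209/5,  328/5,140.86, 218 , 324, 503,615,730,755,881]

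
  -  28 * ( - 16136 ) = 451808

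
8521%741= 370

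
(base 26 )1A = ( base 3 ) 1100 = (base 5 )121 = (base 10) 36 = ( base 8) 44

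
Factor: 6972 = 2^2*3^1  *  7^1 * 83^1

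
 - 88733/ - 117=758 + 47/117 = 758.40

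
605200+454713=1059913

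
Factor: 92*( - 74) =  - 2^3*23^1 *37^1=-6808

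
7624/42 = 181 + 11/21  =  181.52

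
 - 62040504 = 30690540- 92731044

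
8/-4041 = -1 + 4033/4041 = - 0.00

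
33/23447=33/23447 = 0.00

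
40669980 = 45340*897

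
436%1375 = 436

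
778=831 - 53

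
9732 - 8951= 781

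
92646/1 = 92646 =92646.00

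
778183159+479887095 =1258070254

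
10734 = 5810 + 4924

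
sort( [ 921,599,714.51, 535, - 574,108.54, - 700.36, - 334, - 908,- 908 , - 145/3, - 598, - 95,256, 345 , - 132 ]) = [ - 908, - 908, - 700.36, - 598, - 574, - 334, - 132, - 95, - 145/3,108.54,256,  345, 535  ,  599,714.51, 921]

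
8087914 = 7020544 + 1067370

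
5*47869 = 239345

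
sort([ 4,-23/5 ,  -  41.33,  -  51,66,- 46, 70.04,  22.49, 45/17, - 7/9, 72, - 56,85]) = [ - 56,-51,- 46, - 41.33, - 23/5,  -  7/9,  45/17, 4,22.49, 66, 70.04, 72,85]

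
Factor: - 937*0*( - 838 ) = 0^1 = 0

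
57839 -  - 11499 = 69338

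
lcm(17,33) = 561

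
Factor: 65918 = 2^1*23^1*1433^1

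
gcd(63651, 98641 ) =1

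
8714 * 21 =182994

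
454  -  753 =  - 299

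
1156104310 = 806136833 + 349967477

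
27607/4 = 27607/4 = 6901.75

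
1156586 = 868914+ 287672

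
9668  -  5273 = 4395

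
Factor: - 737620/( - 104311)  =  2^2*5^1*13^1*2837^1 * 104311^( - 1)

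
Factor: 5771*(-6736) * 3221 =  - 2^4*29^1*199^1*421^1*3221^1 = - 125211401776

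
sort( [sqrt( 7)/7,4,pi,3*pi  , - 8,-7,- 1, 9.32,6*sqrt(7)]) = [  -  8 ,- 7,-1,sqrt(  7 )/7, pi, 4,9.32,3*pi,6*sqrt(7) ] 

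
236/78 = 3 + 1/39 = 3.03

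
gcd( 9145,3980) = 5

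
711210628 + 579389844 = 1290600472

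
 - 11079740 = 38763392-49843132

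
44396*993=44085228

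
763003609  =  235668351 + 527335258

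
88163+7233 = 95396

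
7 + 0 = 7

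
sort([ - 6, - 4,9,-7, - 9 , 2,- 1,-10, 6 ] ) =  [ - 10, - 9,-7,-6, - 4, - 1, 2,6,9] 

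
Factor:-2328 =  - 2^3 * 3^1*97^1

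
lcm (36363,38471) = 2654499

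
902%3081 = 902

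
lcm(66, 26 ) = 858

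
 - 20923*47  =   - 983381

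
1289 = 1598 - 309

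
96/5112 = 4/213 = 0.02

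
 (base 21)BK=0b11111011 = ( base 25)a1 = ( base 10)251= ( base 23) al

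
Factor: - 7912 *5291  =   - 2^3 * 11^1*13^1 * 23^1 * 37^1 * 43^1=- 41862392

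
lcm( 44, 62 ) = 1364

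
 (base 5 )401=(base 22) 4d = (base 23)49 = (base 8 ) 145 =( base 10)101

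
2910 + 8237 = 11147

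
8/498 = 4/249 = 0.02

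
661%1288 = 661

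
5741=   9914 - 4173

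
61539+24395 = 85934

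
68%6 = 2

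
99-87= 12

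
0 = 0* 515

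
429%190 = 49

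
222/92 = 2 + 19/46 = 2.41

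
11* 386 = 4246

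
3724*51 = 189924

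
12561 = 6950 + 5611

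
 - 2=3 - 5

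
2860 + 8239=11099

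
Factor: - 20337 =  - 3^1 * 6779^1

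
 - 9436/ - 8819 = 1+617/8819 = 1.07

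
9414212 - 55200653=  - 45786441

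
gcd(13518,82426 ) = 2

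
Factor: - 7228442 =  - 2^1*13^1 *278017^1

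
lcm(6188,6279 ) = 426972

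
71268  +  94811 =166079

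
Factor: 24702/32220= 23/30 = 2^(- 1)*3^ ( - 1)*5^( - 1)*23^1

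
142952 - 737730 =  - 594778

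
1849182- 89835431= -87986249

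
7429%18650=7429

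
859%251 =106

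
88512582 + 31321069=119833651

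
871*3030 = 2639130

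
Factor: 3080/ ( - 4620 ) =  - 2/3 = -2^1*3^( - 1 )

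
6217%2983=251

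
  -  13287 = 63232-76519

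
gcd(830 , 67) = 1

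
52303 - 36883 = 15420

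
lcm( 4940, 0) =0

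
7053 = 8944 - 1891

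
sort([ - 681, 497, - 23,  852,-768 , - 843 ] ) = [ - 843 ,-768,-681 , - 23,497, 852]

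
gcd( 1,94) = 1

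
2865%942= 39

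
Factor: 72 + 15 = 87=3^1*29^1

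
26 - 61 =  - 35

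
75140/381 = 197 + 83/381 = 197.22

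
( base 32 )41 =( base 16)81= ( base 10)129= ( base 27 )4L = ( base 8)201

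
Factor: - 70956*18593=-2^2*3^5*73^1*18593^1 = -  1319284908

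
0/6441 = 0 = 0.00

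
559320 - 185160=374160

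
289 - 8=281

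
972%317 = 21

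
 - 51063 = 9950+-61013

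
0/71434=0  =  0.00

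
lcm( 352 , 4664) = 18656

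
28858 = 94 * 307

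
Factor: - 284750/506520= - 425/756= - 2^( - 2 )*3^( - 3)*5^2 * 7^ ( - 1 ) * 17^1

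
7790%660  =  530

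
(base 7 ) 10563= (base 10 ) 2691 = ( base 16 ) A83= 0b101010000011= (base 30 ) 2TL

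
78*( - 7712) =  - 601536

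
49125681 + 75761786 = 124887467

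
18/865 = 18/865 = 0.02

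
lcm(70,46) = 1610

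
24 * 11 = 264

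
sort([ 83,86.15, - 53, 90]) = [ - 53, 83 , 86.15 , 90]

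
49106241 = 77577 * 633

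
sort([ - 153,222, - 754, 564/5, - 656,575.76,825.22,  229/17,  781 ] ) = [ - 754 , - 656, - 153, 229/17,  564/5, 222 , 575.76,781, 825.22]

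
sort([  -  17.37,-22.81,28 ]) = [ - 22.81, - 17.37,28]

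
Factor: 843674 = 2^1 *13^1*37^1*877^1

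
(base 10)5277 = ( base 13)252c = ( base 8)12235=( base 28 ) 6KD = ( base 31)5f7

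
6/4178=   3/2089 = 0.00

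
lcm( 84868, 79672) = 3903928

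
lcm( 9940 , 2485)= 9940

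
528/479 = 528/479 = 1.10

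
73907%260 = 67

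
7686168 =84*91502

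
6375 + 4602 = 10977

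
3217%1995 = 1222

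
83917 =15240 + 68677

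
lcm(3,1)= 3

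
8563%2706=445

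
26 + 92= 118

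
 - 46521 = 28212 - 74733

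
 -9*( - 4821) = 43389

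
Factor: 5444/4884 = 3^( - 1 )*11^( - 1)*37^(- 1)*1361^1=1361/1221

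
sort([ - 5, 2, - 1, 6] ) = [  -  5, -1,2, 6]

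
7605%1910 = 1875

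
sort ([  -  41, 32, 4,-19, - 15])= [ - 41,-19, - 15,4, 32] 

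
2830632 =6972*406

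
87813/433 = 202  +  347/433= 202.80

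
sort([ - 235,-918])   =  [ - 918, - 235 ]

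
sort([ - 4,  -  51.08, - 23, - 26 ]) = [  -  51.08,  -  26, - 23  , - 4]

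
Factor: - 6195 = -3^1* 5^1 * 7^1*59^1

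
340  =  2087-1747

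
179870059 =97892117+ 81977942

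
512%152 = 56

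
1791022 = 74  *24203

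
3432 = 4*858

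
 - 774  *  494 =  - 382356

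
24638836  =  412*59803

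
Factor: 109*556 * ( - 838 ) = - 50786152 = -2^3 * 109^1 *139^1*419^1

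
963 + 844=1807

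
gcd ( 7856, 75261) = 1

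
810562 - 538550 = 272012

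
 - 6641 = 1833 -8474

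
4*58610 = 234440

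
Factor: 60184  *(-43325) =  - 2607471800 = - 2^3*5^2 * 1733^1*7523^1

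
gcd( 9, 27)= 9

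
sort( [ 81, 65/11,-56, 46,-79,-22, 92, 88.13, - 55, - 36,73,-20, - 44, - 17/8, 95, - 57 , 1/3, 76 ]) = [ - 79,-57, - 56, - 55, - 44, - 36, - 22, - 20 , - 17/8, 1/3,  65/11,46, 73, 76, 81, 88.13, 92 , 95]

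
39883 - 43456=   -  3573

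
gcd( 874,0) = 874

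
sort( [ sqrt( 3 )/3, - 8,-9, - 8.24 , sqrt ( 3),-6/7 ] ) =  [ - 9, - 8.24, - 8 , -6/7,sqrt( 3) /3, sqrt(3)]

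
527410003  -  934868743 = -407458740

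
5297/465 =11 + 182/465 =11.39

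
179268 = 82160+97108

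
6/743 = 6/743  =  0.01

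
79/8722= 79/8722 = 0.01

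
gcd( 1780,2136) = 356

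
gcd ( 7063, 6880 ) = 1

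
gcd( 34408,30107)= 4301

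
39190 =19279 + 19911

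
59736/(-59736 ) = -1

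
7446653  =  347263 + 7099390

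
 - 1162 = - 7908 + 6746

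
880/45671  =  880/45671 = 0.02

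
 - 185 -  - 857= 672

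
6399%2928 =543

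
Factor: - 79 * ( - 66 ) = 2^1*3^1*11^1*79^1 = 5214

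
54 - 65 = -11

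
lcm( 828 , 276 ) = 828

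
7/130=7/130 = 0.05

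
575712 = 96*5997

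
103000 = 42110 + 60890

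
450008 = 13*34616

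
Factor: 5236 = 2^2*7^1*11^1*17^1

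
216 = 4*54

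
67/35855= 67/35855 = 0.00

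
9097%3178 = 2741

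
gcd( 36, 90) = 18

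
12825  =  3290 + 9535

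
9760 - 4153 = 5607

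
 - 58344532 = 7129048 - 65473580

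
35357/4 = 35357/4 = 8839.25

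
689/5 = 137 + 4/5 = 137.80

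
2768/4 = 692  =  692.00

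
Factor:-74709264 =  - 2^4*3^1*7^1*222349^1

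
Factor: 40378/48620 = 2^( - 1)*5^(-1)*11^ ( - 1 )*17^(-1 )*1553^1 = 1553/1870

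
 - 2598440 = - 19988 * 130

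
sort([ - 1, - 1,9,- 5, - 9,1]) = [ - 9, - 5, - 1, - 1, 1, 9]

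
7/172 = 7/172 = 0.04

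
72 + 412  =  484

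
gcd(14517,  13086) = 9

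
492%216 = 60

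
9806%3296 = 3214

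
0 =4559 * 0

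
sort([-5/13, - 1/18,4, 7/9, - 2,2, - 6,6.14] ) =[ - 6, - 2, - 5/13, - 1/18,7/9,2,4, 6.14] 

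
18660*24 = 447840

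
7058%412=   54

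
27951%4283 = 2253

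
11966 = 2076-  - 9890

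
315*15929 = 5017635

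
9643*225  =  2169675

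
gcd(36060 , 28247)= 601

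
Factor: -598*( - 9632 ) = 2^6*7^1* 13^1*23^1*43^1 = 5759936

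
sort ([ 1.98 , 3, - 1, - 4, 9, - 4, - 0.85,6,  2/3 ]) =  [-4,-4 , - 1,-0.85,2/3 , 1.98,3,6,9 ]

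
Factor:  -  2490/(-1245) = 2 = 2^1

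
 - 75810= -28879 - 46931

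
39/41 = 39/41 =0.95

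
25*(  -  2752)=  - 68800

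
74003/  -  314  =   - 74003/314 = - 235.68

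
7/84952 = 1/12136 = 0.00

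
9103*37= 336811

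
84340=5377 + 78963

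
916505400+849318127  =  1765823527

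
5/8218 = 5/8218 = 0.00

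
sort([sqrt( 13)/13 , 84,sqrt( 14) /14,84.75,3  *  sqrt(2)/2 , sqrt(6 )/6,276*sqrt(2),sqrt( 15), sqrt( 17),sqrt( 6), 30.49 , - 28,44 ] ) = [- 28,sqrt( 14 )/14,sqrt( 13)/13,  sqrt( 6)/6,3*sqrt (2)/2,sqrt( 6) , sqrt(15),  sqrt ( 17),  30.49,44,84, 84.75, 276 * sqrt(2)]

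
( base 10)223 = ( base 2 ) 11011111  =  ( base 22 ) a3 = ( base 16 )df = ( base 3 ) 22021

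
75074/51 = 75074/51 = 1472.04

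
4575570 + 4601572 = 9177142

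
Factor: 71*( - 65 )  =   - 5^1*13^1*71^1 = -4615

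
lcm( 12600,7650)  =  214200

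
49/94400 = 49/94400  =  0.00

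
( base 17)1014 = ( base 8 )11506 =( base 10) 4934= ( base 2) 1001101000110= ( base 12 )2a32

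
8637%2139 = 81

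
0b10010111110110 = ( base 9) 14287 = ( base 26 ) E9K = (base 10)9718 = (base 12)575a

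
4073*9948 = 40518204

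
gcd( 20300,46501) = 7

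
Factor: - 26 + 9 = - 17^1= - 17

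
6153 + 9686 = 15839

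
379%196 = 183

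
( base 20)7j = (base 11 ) 135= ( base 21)7C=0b10011111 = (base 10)159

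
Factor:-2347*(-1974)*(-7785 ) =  - 2^1*3^3*5^1*7^1*47^1*173^1*2347^1 =- 36067733730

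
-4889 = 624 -5513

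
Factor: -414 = - 2^1 * 3^2 * 23^1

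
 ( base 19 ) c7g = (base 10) 4481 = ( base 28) 5k1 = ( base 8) 10601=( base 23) 8AJ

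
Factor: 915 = 3^1 * 5^1*61^1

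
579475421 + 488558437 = 1068033858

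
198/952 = 99/476 = 0.21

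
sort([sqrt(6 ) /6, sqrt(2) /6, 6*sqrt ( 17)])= [ sqrt( 2)/6, sqrt(6 ) /6, 6*sqrt( 17)]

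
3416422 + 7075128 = 10491550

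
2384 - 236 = 2148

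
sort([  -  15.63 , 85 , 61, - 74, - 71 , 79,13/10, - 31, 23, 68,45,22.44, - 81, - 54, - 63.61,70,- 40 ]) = [ - 81, - 74, - 71, - 63.61, - 54, - 40,  -  31, - 15.63,  13/10, 22.44,23,45, 61, 68,70,  79,85 ]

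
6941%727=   398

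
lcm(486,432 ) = 3888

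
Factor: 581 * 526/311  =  305606/311 = 2^1*7^1*83^1*263^1*311^(  -  1 ) 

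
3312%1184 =944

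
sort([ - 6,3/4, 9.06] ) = [ - 6,3/4,9.06]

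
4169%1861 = 447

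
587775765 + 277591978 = 865367743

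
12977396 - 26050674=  -13073278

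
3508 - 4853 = - 1345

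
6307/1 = 6307= 6307.00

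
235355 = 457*515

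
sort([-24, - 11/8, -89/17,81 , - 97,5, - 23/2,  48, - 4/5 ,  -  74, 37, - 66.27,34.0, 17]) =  [  -  97 ,  -  74, -66.27,  -  24, - 23/2, - 89/17,  -  11/8, - 4/5, 5,17,34.0,37,  48, 81]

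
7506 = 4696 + 2810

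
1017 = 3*339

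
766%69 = 7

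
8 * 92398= 739184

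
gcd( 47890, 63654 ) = 2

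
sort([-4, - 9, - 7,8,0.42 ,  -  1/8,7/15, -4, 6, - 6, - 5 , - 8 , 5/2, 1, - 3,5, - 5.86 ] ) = [-9, - 8, - 7, - 6,  -  5.86, - 5 , - 4,  -  4, - 3, - 1/8, 0.42, 7/15,1 , 5/2,5,6,8]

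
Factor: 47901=3^1*7^1*2281^1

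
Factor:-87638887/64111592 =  - 2^( - 3 )*7^1*19^2*79^1 * 439^1*8013949^(- 1)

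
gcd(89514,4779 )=9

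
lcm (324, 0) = 0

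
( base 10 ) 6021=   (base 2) 1011110000101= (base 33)5hf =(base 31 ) 687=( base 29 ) 74I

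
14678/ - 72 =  - 204 + 5/36=- 203.86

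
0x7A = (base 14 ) 8a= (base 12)a2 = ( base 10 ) 122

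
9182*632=5803024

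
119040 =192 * 620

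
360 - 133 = 227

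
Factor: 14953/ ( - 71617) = -7^(- 1) * 13^(-1 ) *19^1 =-19/91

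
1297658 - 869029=428629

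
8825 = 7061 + 1764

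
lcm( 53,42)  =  2226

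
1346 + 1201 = 2547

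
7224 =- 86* ( - 84) 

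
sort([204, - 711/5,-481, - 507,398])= [ - 507 ,  -  481, - 711/5,204, 398]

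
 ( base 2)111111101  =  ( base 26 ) jf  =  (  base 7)1325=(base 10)509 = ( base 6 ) 2205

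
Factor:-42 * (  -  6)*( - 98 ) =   -  2^3*3^2*7^3 = -24696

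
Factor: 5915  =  5^1 * 7^1 * 13^2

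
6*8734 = 52404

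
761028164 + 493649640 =1254677804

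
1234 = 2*617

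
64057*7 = 448399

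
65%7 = 2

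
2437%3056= 2437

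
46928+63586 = 110514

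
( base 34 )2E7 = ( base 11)2111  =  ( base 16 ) AEB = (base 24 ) 4kb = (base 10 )2795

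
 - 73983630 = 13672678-87656308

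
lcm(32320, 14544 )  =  290880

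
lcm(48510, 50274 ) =2765070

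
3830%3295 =535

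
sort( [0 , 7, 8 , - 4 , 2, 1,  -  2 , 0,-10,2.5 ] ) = [ - 10, - 4,-2 , 0, 0, 1,2 , 2.5, 7,8 ]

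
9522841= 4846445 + 4676396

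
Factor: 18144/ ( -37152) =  - 21/43 = - 3^1 * 7^1*43^( - 1)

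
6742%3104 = 534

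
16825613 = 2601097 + 14224516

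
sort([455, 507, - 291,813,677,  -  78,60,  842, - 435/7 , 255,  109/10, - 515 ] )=[ - 515, - 291  , - 78, -435/7,109/10, 60, 255,455,507,  677,813,842]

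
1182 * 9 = 10638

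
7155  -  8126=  - 971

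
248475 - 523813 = -275338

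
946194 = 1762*537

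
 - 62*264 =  - 16368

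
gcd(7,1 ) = 1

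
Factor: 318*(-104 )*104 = - 3439488 = -2^7*3^1*13^2*53^1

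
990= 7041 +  - 6051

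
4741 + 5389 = 10130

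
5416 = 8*677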